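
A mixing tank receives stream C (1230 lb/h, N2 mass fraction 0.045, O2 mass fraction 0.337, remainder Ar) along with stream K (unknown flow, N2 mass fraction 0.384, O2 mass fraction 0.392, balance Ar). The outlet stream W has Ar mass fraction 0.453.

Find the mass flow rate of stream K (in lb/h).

Let K be the unknown flow. Total out = 1230 + K.
Ar balance: 760.14 + 0.224·K = 0.453·(1230 + K)
(0.224 − 0.453)·K = 0.453×1230 − 760.14 = -202.95
K = -202.95 / -0.229 = 886.24 lb/h

886.2 lb/h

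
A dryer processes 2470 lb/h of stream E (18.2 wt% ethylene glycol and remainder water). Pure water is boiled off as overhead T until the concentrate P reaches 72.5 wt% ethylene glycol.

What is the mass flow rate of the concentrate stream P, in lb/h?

ethylene glycol is conserved: 2470×0.182 = 449.54 lb/h all reports to the concentrate.
Concentrate = 449.54/(target fraction) = 620.06 lb/h.

620.1 lb/h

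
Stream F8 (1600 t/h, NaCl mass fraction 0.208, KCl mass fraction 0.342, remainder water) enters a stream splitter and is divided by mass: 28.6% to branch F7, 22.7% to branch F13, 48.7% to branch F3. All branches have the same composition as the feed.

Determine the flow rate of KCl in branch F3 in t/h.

266.5 t/h

Branch F3 total = 0.487×1600 = 779.2 t/h.
KCl in F3 = 0.342×779.2 = 266.49 t/h.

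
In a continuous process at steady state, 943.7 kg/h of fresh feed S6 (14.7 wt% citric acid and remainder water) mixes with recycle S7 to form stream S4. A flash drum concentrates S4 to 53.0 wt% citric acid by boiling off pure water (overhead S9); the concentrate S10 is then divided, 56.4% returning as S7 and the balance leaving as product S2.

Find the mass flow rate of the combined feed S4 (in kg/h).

Overall citric acid balance (none leaves overhead): citric acid in fresh feed = citric acid in product, i.e. 943.7×0.147 = (1−0.564)·S10·0.530.
S10 = 138.72/(0.530×0.436) = 600.33 kg/h.
Recycle S7 = 0.564×600.33 = 338.59 kg/h.
Combined feed S4 = 943.7 + 338.59 = 1282.3 kg/h.

1282 kg/h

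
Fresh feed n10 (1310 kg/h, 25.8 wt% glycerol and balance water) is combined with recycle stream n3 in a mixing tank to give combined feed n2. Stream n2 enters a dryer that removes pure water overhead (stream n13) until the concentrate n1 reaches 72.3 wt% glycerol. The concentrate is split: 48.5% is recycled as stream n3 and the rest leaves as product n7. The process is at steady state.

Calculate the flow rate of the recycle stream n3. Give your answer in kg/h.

Overall glycerol balance (none leaves overhead): glycerol in fresh feed = glycerol in product, i.e. 1310×0.258 = (1−0.485)·n1·0.723.
n1 = 337.98/(0.723×0.515) = 907.71 kg/h.
Recycle n3 = 0.485×907.71 = 440.24 kg/h.

440.2 kg/h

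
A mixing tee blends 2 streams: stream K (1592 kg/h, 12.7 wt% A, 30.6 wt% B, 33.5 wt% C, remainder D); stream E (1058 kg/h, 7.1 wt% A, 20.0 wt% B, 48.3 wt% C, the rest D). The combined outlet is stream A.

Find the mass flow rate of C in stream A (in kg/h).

1044 kg/h

C out = C in = 1592×0.335 + 1058×0.483 = 1044.3 kg/h.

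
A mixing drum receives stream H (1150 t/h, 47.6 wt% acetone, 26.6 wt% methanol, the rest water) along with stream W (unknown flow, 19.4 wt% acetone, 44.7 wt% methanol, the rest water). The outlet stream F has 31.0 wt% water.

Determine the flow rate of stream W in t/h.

1220 t/h

Let W be the unknown flow. Total out = 1150 + W.
water balance: 296.7 + 0.359·W = 0.310·(1150 + W)
(0.359 − 0.310)·W = 0.310×1150 − 296.7 = 59.8
W = 59.8 / 0.049 = 1220.4 t/h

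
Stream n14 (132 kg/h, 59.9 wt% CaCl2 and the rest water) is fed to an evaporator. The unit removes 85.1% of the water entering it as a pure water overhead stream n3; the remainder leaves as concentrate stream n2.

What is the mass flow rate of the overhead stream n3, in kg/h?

45.05 kg/h

water entering = 132×0.401 = 52.932 kg/h; overhead removed = 0.851×52.932 = 45.045 kg/h.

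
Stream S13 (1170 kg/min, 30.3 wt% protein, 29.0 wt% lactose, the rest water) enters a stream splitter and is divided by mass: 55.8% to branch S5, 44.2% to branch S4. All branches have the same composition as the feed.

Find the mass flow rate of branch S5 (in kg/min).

652.9 kg/min

Branch S5 flow = 0.558×1170 = 652.86 kg/min.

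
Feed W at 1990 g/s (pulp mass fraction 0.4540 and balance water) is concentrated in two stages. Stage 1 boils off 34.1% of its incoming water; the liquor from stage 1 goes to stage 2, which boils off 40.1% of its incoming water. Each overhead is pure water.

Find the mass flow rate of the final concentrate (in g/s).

water in feed = 1990×0.546 = 1086.5 g/s.
After stage 1: water left = (1−0.341)×1086.5 = 716.03; stream total = 1619.5 g/s.
After stage 2: water left = (1−0.401)×716.03 = 428.9; final concentrate = 1332.4 g/s.

1332 g/s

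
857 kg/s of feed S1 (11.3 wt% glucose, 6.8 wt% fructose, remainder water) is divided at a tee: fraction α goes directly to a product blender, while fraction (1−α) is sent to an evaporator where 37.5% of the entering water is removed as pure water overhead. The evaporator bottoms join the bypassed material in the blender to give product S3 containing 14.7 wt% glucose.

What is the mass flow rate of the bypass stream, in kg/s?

211.6 kg/s

All 857×0.113 = 96.841 kg/s of glucose reaches S3, so S3 = 96.841/0.147 = 658.78 kg/s and vapour = 198.22 kg/s.
The evaporator receives (1−α)·857 of feed at 0.819 water and removes 0.375 of that water:
0.375×0.819×(1−α)×857 = 198.22
(1−α) = 198.22/263.21 = 0.7531;  α = 0.2469.
Bypass flow = 0.2469×857 = 211.6 kg/s.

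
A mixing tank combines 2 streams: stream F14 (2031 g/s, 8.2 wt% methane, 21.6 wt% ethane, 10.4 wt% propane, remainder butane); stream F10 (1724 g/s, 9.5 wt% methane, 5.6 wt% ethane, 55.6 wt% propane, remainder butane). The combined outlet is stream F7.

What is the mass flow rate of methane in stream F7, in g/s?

330.3 g/s

methane out = methane in = 2031×0.082 + 1724×0.095 = 330.32 g/s.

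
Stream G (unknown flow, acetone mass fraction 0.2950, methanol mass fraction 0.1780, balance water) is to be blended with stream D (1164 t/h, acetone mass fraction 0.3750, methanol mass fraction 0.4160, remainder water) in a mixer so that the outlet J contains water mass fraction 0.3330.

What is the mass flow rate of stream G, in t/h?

744 t/h

Let G be the unknown flow. Total out = 1164 + G.
water balance: 243.28 + 0.527·G = 0.333·(1164 + G)
(0.527 − 0.333)·G = 0.333×1164 − 243.28 = 144.34
G = 144.34 / 0.194 = 744 t/h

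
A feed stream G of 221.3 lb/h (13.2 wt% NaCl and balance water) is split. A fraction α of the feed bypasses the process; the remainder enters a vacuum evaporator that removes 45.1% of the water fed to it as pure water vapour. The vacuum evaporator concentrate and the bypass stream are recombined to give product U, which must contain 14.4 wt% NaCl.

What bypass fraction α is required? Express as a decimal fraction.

All 221.3×0.132 = 29.212 lb/h of NaCl reaches U, so U = 29.212/0.144 = 202.86 lb/h and vapour = 18.442 lb/h.
The evaporator receives (1−α)·221.3 of feed at 0.868 water and removes 0.451 of that water:
0.451×0.868×(1−α)×221.3 = 18.442
(1−α) = 18.442/86.632 = 0.2129;  α = 0.7871.

0.787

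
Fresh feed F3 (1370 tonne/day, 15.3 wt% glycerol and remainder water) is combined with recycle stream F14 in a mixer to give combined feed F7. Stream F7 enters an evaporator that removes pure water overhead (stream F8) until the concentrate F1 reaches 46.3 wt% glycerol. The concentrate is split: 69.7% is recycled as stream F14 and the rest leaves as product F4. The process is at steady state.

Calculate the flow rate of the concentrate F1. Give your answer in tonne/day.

Overall glycerol balance (none leaves overhead): glycerol in fresh feed = glycerol in product, i.e. 1370×0.153 = (1−0.697)·F1·0.463.
F1 = 209.61/(0.463×0.303) = 1494.1 tonne/day.

1494 tonne/day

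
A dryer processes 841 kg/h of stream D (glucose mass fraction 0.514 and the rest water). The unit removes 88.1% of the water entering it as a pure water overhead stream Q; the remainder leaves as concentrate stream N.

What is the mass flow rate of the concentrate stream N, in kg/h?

water entering = 841×0.486 = 408.73 kg/h; overhead removed = 0.881×408.73 = 360.09 kg/h.
Concentrate = 841 − 360.09 = 480.91 kg/h.

480.9 kg/h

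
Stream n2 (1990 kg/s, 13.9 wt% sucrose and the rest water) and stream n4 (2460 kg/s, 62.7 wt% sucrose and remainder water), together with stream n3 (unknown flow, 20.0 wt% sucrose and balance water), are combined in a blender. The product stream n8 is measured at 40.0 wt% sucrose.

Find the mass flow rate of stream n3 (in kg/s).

Let n3 be the unknown flow. Total out = 4450 + n3.
sucrose balance: 1819 + 0.200·n3 = 0.400·(4450 + n3)
(0.200 − 0.400)·n3 = 0.400×4450 − 1819 = -39.03
n3 = -39.03 / -0.200 = 195.15 kg/s

195.2 kg/s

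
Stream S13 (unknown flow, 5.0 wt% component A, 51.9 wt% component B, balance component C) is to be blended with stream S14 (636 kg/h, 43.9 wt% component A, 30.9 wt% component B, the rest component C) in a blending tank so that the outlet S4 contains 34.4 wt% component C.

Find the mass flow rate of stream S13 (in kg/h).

672.6 kg/h

Let S13 be the unknown flow. Total out = 636 + S13.
component C balance: 160.27 + 0.431·S13 = 0.344·(636 + S13)
(0.431 − 0.344)·S13 = 0.344×636 − 160.27 = 58.512
S13 = 58.512 / 0.087 = 672.55 kg/h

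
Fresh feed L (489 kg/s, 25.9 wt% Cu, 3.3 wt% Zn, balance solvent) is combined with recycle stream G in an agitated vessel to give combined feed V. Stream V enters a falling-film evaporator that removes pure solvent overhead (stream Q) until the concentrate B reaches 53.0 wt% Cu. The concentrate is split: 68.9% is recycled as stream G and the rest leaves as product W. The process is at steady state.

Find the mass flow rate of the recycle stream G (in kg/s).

Overall Cu balance (none leaves overhead): Cu in fresh feed = Cu in product, i.e. 489×0.259 = (1−0.689)·B·0.530.
B = 126.65/(0.530×0.311) = 768.37 kg/s.
Recycle G = 0.689×768.37 = 529.41 kg/s.

529.4 kg/s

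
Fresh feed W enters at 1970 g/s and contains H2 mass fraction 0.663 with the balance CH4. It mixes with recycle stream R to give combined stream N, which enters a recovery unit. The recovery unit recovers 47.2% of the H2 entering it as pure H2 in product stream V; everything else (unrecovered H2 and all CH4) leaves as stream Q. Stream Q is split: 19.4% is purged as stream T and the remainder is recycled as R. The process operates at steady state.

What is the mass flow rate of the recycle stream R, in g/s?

3726 g/s

CH4 enters only via W and leaves only via the purge: 1970×0.337 = 0.194×(CH4 in Q), and the recovery unit passes all CH4, so CH4 in N = CH4 in Q = 3422.1 g/s.
H2 in N: m_A = 1970×0.663 + (1−0.194)·(1−0.472)·m_A, so m_A = 1306.1/0.5744 = 2273.7 g/s.
Q = (1−0.472)×2273.7 + 3422.1 = 4622.6 g/s.
Recycle R = (1−0.194)×4622.6 = 3725.9 g/s.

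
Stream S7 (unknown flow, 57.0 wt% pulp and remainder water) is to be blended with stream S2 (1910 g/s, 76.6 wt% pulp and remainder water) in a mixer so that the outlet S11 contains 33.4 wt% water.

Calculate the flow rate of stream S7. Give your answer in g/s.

1990 g/s

Let S7 be the unknown flow. Total out = 1910 + S7.
water balance: 446.94 + 0.430·S7 = 0.334·(1910 + S7)
(0.430 − 0.334)·S7 = 0.334×1910 − 446.94 = 191
S7 = 191 / 0.096 = 1989.6 g/s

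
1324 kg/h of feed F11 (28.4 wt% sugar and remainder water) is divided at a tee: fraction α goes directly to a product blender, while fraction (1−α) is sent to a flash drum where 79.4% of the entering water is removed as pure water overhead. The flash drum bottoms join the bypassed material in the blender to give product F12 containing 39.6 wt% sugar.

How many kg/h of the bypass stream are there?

All 1324×0.284 = 376.02 kg/h of sugar reaches F12, so F12 = 376.02/0.396 = 949.54 kg/h and vapour = 374.46 kg/h.
The evaporator receives (1−α)·1324 of feed at 0.716 water and removes 0.794 of that water:
0.794×0.716×(1−α)×1324 = 374.46
(1−α) = 374.46/752.7 = 0.4975;  α = 0.5025.
Bypass flow = 0.5025×1324 = 665.32 kg/h.

665.3 kg/h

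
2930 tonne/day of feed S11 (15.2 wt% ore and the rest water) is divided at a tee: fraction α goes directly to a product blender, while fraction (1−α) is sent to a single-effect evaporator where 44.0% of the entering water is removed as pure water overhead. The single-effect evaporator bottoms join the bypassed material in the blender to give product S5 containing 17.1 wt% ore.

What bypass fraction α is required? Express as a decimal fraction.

0.702

All 2930×0.152 = 445.36 tonne/day of ore reaches S5, so S5 = 445.36/0.171 = 2604.4 tonne/day and vapour = 325.56 tonne/day.
The evaporator receives (1−α)·2930 of feed at 0.848 water and removes 0.440 of that water:
0.440×0.848×(1−α)×2930 = 325.56
(1−α) = 325.56/1093.2 = 0.2978;  α = 0.7022.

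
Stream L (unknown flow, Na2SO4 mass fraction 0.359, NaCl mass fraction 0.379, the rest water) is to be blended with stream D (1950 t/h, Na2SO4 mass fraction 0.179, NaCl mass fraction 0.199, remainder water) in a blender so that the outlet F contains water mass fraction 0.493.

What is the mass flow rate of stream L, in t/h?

1089 t/h

Let L be the unknown flow. Total out = 1950 + L.
water balance: 1212.9 + 0.262·L = 0.493·(1950 + L)
(0.262 − 0.493)·L = 0.493×1950 − 1212.9 = -251.55
L = -251.55 / -0.231 = 1089 t/h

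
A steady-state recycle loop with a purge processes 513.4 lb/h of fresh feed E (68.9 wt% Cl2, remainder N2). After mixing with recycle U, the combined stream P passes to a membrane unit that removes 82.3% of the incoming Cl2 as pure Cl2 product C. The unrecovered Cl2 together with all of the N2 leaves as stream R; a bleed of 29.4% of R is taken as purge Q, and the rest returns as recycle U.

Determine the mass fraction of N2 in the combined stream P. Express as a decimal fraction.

N2 enters only via E and leaves only via the purge: 513.4×0.311 = 0.294×(N2 in R), and the membrane unit passes all N2, so N2 in P = N2 in R = 543.09 lb/h.
Cl2 in P: m_A = 513.4×0.689 + (1−0.294)·(1−0.823)·m_A, so m_A = 353.73/0.8750 = 404.25 lb/h.
P = 404.25 + 543.09 = 947.33 lb/h.
N2 fraction in P = 543.09/947.33 = 0.573.

0.573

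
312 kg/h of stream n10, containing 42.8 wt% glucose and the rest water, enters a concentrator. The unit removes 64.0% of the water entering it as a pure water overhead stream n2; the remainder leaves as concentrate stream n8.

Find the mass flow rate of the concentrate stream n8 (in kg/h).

197.8 kg/h

water entering = 312×0.572 = 178.46 kg/h; overhead removed = 0.640×178.46 = 114.22 kg/h.
Concentrate = 312 − 114.22 = 197.78 kg/h.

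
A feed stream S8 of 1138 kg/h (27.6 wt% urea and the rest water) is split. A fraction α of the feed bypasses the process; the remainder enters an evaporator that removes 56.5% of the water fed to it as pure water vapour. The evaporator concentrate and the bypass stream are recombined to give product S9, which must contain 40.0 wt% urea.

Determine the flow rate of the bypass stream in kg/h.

275.6 kg/h

All 1138×0.276 = 314.09 kg/h of urea reaches S9, so S9 = 314.09/0.400 = 785.22 kg/h and vapour = 352.78 kg/h.
The evaporator receives (1−α)·1138 of feed at 0.724 water and removes 0.565 of that water:
0.565×0.724×(1−α)×1138 = 352.78
(1−α) = 352.78/465.51 = 0.7578;  α = 0.2422.
Bypass flow = 0.2422×1138 = 275.58 kg/h.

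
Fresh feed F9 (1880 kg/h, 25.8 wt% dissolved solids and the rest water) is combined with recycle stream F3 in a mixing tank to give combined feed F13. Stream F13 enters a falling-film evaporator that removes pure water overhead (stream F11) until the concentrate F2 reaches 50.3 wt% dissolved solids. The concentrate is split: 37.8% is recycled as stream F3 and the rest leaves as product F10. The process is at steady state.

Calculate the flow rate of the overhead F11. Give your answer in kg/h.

Overall dissolved solids balance (none leaves overhead): dissolved solids in fresh feed = dissolved solids in product, i.e. 1880×0.258 = (1−0.378)·F2·0.503.
F2 = 485.04/(0.503×0.622) = 1550.3 kg/h.
Recycle F3 = 0.378×1550.3 = 586.02 kg/h.
Combined feed F13 = 1880 + 586.02 = 2466 kg/h.
Overhead F11 = F13 − F2 = 2466 − 1550.3 = 915.71 kg/h.

915.7 kg/h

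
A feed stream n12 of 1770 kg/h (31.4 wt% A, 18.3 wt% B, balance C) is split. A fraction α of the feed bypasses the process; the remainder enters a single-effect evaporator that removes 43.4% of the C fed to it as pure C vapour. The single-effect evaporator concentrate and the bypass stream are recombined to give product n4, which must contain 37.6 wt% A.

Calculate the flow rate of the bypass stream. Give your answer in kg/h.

433 kg/h

All 1770×0.314 = 555.78 kg/h of A reaches n4, so n4 = 555.78/0.376 = 1478.1 kg/h and vapour = 291.86 kg/h.
The evaporator receives (1−α)·1770 of feed at 0.503 C and removes 0.434 of that C:
0.434×0.503×(1−α)×1770 = 291.86
(1−α) = 291.86/386.39 = 0.7553;  α = 0.2447.
Bypass flow = 0.2447×1770 = 433.04 kg/h.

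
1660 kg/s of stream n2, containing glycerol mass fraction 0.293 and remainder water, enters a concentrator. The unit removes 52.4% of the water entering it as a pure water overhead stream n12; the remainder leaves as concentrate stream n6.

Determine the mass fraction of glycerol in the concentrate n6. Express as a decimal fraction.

glycerol is not removed: 1660×0.293 = 486.38 kg/s of glycerol enters n6.
water entering = 1660×0.707 = 1173.6 kg/s; overhead removed = 0.524×1173.6 = 614.98 kg/s.
Concentrate = 1660 − 614.98 = 1045 kg/s.
Mass fraction = 486.38/1045 = 0.465.

0.465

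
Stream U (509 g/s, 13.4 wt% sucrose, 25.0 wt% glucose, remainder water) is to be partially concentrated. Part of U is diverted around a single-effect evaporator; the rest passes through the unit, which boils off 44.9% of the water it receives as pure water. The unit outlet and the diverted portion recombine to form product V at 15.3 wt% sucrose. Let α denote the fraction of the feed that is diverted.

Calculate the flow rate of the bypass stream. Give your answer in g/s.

280.5 g/s

All 509×0.134 = 68.206 g/s of sucrose reaches V, so V = 68.206/0.153 = 445.79 g/s and vapour = 63.209 g/s.
The evaporator receives (1−α)·509 of feed at 0.616 water and removes 0.449 of that water:
0.449×0.616×(1−α)×509 = 63.209
(1−α) = 63.209/140.78 = 0.4490;  α = 0.5510.
Bypass flow = 0.5510×509 = 280.46 g/s.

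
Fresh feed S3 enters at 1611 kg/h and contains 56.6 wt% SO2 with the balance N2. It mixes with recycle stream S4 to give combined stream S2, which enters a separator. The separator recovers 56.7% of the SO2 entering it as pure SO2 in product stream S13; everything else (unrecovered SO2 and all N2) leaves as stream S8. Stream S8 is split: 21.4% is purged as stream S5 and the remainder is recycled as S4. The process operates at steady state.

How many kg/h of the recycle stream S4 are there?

3038 kg/h

N2 enters only via S3 and leaves only via the purge: 1611×0.434 = 0.214×(N2 in S8), and the separator passes all N2, so N2 in S2 = N2 in S8 = 3267.2 kg/h.
SO2 in S2: m_A = 1611×0.566 + (1−0.214)·(1−0.567)·m_A, so m_A = 911.83/0.6597 = 1382.3 kg/h.
S8 = (1−0.567)×1382.3 + 3267.2 = 3865.7 kg/h.
Recycle S4 = (1−0.214)×3865.7 = 3038.4 kg/h.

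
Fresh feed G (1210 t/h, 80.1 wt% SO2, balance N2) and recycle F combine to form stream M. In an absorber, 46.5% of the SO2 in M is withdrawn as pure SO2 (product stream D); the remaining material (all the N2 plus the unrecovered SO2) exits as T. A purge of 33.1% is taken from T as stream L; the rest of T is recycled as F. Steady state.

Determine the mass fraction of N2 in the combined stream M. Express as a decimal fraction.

N2 enters only via G and leaves only via the purge: 1210×0.199 = 0.331×(N2 in T), and the absorber passes all N2, so N2 in M = N2 in T = 727.46 t/h.
SO2 in M: m_A = 1210×0.801 + (1−0.331)·(1−0.465)·m_A, so m_A = 969.21/0.6421 = 1509.5 t/h.
M = 1509.5 + 727.46 = 2236.9 t/h.
N2 fraction in M = 727.46/2236.9 = 0.325.

0.325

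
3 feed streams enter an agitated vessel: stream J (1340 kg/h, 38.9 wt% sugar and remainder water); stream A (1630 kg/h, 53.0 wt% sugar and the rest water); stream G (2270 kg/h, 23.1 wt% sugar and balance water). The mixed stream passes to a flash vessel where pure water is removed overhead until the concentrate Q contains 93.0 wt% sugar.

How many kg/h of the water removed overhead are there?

sugar entering = 1340×0.389 + 1630×0.530 + 2270×0.231 = 1909.5 kg/h.
All sugar reports to Q, so Q = 1909.5/0.930 = 2053.3 kg/h.
Total feed = 5240 kg/h; overhead = 5240 − 2053.3 = 3186.7 kg/h.

3187 kg/h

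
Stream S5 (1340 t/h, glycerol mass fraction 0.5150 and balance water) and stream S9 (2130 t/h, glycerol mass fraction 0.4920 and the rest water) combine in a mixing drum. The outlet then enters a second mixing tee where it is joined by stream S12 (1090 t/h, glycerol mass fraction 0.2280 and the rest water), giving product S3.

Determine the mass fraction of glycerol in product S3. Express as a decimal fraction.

Overall, product flow = 4560 t/h.
glycerol in = 1340×0.515 + 2130×0.492 + 1090×0.228 = 1986.6 t/h.
glycerol fraction in S3 = 0.4357.

0.4357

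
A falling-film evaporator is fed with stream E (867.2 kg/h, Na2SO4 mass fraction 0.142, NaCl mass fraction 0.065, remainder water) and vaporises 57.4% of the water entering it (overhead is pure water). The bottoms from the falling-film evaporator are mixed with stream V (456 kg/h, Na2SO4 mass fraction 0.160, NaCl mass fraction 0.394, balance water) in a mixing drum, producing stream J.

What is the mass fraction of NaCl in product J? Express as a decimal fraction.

Vapour removed = 0.574×0.793×867.2 = 394.73 kg/h; concentrate = 472.47 kg/h.
NaCl reaching the mixer = 56.368 (from concentrate) + 456×0.394 = 236.03 kg/h.
Product flow = 472.47 + 456 = 928.47 kg/h; NaCl fraction = 0.254.

0.254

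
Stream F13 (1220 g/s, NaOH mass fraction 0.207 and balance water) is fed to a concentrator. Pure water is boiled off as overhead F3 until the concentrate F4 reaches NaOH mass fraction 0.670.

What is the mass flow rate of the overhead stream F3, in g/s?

NaOH is conserved: 1220×0.207 = 252.54 g/s all reports to the concentrate.
Concentrate = 252.54/(target fraction) = 376.93 g/s.
Overhead = 1220 − 376.93 = 843.07 g/s.

843.1 g/s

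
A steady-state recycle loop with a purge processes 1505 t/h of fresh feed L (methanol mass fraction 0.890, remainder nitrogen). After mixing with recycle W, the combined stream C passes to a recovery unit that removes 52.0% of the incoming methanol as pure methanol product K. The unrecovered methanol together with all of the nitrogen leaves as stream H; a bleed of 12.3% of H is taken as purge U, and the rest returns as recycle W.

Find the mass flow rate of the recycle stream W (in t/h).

2154 t/h

nitrogen enters only via L and leaves only via the purge: 1505×0.110 = 0.123×(nitrogen in H), and the recovery unit passes all nitrogen, so nitrogen in C = nitrogen in H = 1345.9 t/h.
methanol in C: m_A = 1505×0.890 + (1−0.123)·(1−0.520)·m_A, so m_A = 1339.5/0.5790 = 2313.2 t/h.
H = (1−0.520)×2313.2 + 1345.9 = 2456.3 t/h.
Recycle W = (1−0.123)×2456.3 = 2154.2 t/h.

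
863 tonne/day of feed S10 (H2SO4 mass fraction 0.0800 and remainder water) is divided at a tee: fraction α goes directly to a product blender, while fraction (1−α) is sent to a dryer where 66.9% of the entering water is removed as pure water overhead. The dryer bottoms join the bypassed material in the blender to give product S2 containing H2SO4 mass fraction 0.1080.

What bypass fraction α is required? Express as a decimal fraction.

0.579

All 863×0.080 = 69.04 tonne/day of H2SO4 reaches S2, so S2 = 69.04/0.108 = 639.26 tonne/day and vapour = 223.74 tonne/day.
The evaporator receives (1−α)·863 of feed at 0.920 water and removes 0.669 of that water:
0.669×0.920×(1−α)×863 = 223.74
(1−α) = 223.74/531.16 = 0.4212;  α = 0.5788.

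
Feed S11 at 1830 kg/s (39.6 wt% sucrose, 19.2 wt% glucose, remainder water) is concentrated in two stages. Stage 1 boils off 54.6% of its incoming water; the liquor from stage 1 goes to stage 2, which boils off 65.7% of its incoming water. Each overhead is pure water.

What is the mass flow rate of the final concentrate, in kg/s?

1193 kg/s

water in feed = 1830×0.412 = 753.96 kg/s.
After stage 1: water left = (1−0.546)×753.96 = 342.3; stream total = 1418.3 kg/s.
After stage 2: water left = (1−0.657)×342.3 = 117.41; final concentrate = 1193.4 kg/s.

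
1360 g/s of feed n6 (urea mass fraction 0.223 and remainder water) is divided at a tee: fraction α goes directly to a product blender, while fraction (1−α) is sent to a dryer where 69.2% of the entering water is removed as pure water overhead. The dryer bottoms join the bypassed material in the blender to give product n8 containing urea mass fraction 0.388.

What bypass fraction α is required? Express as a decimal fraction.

0.209

All 1360×0.223 = 303.28 g/s of urea reaches n8, so n8 = 303.28/0.388 = 781.65 g/s and vapour = 578.35 g/s.
The evaporator receives (1−α)·1360 of feed at 0.777 water and removes 0.692 of that water:
0.692×0.777×(1−α)×1360 = 578.35
(1−α) = 578.35/731.25 = 0.7909;  α = 0.2091.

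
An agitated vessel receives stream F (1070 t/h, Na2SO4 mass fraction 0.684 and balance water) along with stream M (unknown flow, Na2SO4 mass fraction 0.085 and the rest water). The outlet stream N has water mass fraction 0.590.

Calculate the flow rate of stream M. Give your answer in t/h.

Let M be the unknown flow. Total out = 1070 + M.
water balance: 338.12 + 0.915·M = 0.590·(1070 + M)
(0.915 − 0.590)·M = 0.590×1070 − 338.12 = 293.18
M = 293.18 / 0.325 = 902.09 t/h

902.1 t/h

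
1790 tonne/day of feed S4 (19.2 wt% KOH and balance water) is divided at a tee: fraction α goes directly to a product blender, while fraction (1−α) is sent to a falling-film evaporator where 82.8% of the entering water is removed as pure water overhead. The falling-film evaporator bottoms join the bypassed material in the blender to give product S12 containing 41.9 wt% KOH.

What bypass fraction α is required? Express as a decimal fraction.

0.190

All 1790×0.192 = 343.68 tonne/day of KOH reaches S12, so S12 = 343.68/0.419 = 820.24 tonne/day and vapour = 969.76 tonne/day.
The evaporator receives (1−α)·1790 of feed at 0.808 water and removes 0.828 of that water:
0.828×0.808×(1−α)×1790 = 969.76
(1−α) = 969.76/1197.6 = 0.8098;  α = 0.1902.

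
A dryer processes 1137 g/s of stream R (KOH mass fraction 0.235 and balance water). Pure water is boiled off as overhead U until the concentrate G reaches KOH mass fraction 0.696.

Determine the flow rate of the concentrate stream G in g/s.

KOH is conserved: 1137×0.235 = 267.19 g/s all reports to the concentrate.
Concentrate = 267.19/(target fraction) = 383.9 g/s.

383.9 g/s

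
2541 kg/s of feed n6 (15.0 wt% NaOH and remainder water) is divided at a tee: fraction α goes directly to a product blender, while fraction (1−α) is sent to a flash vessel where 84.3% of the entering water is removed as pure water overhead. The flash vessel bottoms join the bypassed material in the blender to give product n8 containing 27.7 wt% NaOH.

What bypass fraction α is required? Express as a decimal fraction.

All 2541×0.150 = 381.15 kg/s of NaOH reaches n8, so n8 = 381.15/0.277 = 1376 kg/s and vapour = 1165 kg/s.
The evaporator receives (1−α)·2541 of feed at 0.850 water and removes 0.843 of that water:
0.843×0.850×(1−α)×2541 = 1165
(1−α) = 1165/1820.8 = 0.6398;  α = 0.3602.

0.360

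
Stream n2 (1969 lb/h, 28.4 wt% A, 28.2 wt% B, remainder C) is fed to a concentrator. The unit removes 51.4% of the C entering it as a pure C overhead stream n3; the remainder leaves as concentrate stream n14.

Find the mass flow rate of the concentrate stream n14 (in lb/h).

1530 lb/h

C entering = 1969×0.434 = 854.55 lb/h; overhead removed = 0.514×854.55 = 439.24 lb/h.
Concentrate = 1969 − 439.24 = 1529.8 lb/h.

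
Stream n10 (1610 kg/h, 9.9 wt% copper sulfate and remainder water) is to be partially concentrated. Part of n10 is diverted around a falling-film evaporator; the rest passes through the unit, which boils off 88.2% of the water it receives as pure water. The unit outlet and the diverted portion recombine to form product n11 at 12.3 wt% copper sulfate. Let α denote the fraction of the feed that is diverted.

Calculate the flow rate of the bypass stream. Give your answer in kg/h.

1215 kg/h

All 1610×0.099 = 159.39 kg/h of copper sulfate reaches n11, so n11 = 159.39/0.123 = 1295.9 kg/h and vapour = 314.15 kg/h.
The evaporator receives (1−α)·1610 of feed at 0.901 water and removes 0.882 of that water:
0.882×0.901×(1−α)×1610 = 314.15
(1−α) = 314.15/1279.4 = 0.2455;  α = 0.7545.
Bypass flow = 0.7545×1610 = 1214.7 kg/h.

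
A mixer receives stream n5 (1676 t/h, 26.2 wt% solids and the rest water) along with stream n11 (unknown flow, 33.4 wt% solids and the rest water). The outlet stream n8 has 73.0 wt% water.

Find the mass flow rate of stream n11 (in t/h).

209.5 t/h

Let n11 be the unknown flow. Total out = 1676 + n11.
water balance: 1236.9 + 0.666·n11 = 0.730·(1676 + n11)
(0.666 − 0.730)·n11 = 0.730×1676 − 1236.9 = -13.408
n11 = -13.408 / -0.064 = 209.5 t/h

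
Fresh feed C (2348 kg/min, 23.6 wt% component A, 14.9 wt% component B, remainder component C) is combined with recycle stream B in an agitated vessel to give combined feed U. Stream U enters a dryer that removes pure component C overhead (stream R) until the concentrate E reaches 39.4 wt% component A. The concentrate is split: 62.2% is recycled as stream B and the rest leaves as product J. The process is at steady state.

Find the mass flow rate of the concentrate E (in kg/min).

3721 kg/min

Overall component A balance (none leaves overhead): component A in fresh feed = component A in product, i.e. 2348×0.236 = (1−0.622)·E·0.394.
E = 554.13/(0.394×0.378) = 3720.7 kg/min.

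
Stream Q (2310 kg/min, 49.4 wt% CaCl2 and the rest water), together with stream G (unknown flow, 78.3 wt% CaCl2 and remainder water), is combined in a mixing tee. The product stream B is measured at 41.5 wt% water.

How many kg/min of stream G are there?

Let G be the unknown flow. Total out = 2310 + G.
water balance: 1168.9 + 0.217·G = 0.415·(2310 + G)
(0.217 − 0.415)·G = 0.415×2310 − 1168.9 = -210.21
G = -210.21 / -0.198 = 1061.7 kg/min

1062 kg/min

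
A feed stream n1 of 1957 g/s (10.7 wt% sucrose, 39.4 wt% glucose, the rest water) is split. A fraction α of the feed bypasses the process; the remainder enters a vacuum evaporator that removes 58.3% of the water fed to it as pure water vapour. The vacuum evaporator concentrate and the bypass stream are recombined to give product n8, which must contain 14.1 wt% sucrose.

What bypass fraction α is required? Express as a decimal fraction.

All 1957×0.107 = 209.4 g/s of sucrose reaches n8, so n8 = 209.4/0.141 = 1485.1 g/s and vapour = 471.9 g/s.
The evaporator receives (1−α)·1957 of feed at 0.499 water and removes 0.583 of that water:
0.583×0.499×(1−α)×1957 = 471.9
(1−α) = 471.9/569.32 = 0.8289;  α = 0.1711.

0.171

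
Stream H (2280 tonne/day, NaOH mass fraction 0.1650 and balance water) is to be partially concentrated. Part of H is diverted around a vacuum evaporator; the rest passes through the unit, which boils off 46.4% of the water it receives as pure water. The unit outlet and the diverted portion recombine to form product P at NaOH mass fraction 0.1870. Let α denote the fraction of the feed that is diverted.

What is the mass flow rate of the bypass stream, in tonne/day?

All 2280×0.165 = 376.2 tonne/day of NaOH reaches P, so P = 376.2/0.187 = 2011.8 tonne/day and vapour = 268.24 tonne/day.
The evaporator receives (1−α)·2280 of feed at 0.835 water and removes 0.464 of that water:
0.464×0.835×(1−α)×2280 = 268.24
(1−α) = 268.24/883.36 = 0.3037;  α = 0.6963.
Bypass flow = 0.6963×2280 = 1587.7 tonne/day.

1588 tonne/day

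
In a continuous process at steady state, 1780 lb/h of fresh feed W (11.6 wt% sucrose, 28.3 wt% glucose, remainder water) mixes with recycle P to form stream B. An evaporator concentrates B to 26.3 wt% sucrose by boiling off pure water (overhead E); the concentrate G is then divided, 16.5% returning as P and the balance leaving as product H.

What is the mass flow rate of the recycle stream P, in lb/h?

Overall sucrose balance (none leaves overhead): sucrose in fresh feed = sucrose in product, i.e. 1780×0.116 = (1−0.165)·G·0.263.
G = 206.48/(0.263×0.835) = 940.23 lb/h.
Recycle P = 0.165×940.23 = 155.14 lb/h.

155.1 lb/h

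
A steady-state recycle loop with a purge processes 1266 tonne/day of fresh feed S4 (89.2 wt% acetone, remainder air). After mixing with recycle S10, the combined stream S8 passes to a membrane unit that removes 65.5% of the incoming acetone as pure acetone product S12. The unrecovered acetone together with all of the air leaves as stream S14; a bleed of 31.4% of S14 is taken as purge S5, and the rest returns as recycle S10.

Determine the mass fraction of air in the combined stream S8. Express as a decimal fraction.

0.227

air enters only via S4 and leaves only via the purge: 1266×0.108 = 0.314×(air in S14), and the membrane unit passes all air, so air in S8 = air in S14 = 435.44 tonne/day.
acetone in S8: m_A = 1266×0.892 + (1−0.314)·(1−0.655)·m_A, so m_A = 1129.3/0.7633 = 1479.4 tonne/day.
S8 = 1479.4 + 435.44 = 1914.8 tonne/day.
air fraction in S8 = 435.44/1914.8 = 0.227.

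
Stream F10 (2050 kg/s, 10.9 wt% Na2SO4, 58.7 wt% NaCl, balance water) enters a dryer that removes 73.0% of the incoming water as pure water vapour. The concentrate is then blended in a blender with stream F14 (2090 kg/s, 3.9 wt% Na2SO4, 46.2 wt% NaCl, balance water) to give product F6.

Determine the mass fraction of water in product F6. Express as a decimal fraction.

Vapour removed = 0.730×0.304×2050 = 454.94 kg/s; concentrate = 1595.1 kg/s.
water reaching the mixer = 168.26 (from concentrate) + 2090×0.499 = 1211.2 kg/s.
Product flow = 1595.1 + 2090 = 3685.1 kg/s; water fraction = 0.329.

0.329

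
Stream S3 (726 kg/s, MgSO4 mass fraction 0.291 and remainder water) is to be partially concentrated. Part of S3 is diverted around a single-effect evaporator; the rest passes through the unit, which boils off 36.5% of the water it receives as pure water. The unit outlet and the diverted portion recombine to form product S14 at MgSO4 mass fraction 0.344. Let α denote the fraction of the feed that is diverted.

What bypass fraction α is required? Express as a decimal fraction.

0.405

All 726×0.291 = 211.27 kg/s of MgSO4 reaches S14, so S14 = 211.27/0.344 = 614.15 kg/s and vapour = 111.85 kg/s.
The evaporator receives (1−α)·726 of feed at 0.709 water and removes 0.365 of that water:
0.365×0.709×(1−α)×726 = 111.85
(1−α) = 111.85/187.88 = 0.5954;  α = 0.4046.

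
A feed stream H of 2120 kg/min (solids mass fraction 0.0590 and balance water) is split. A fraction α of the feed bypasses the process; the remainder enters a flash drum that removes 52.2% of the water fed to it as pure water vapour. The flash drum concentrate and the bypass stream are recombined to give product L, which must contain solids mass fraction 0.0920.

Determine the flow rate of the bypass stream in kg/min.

571.9 kg/min

All 2120×0.059 = 125.08 kg/min of solids reaches L, so L = 125.08/0.092 = 1359.6 kg/min and vapour = 760.43 kg/min.
The evaporator receives (1−α)·2120 of feed at 0.941 water and removes 0.522 of that water:
0.522×0.941×(1−α)×2120 = 760.43
(1−α) = 760.43/1041.3 = 0.7302;  α = 0.2698.
Bypass flow = 0.2698×2120 = 571.89 kg/min.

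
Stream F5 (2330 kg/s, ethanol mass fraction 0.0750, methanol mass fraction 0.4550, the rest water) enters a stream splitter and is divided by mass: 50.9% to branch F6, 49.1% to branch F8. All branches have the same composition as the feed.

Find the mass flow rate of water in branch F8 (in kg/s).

Branch F8 total = 0.491×2330 = 1144 kg/s.
water in F8 = 0.470×1144 = 537.69 kg/s.

537.7 kg/s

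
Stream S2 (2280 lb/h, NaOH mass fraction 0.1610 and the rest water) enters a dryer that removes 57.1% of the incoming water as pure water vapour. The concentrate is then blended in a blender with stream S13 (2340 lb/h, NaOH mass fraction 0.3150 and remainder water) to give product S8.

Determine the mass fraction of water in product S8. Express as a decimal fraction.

Vapour removed = 0.571×0.839×2280 = 1092.3 lb/h; concentrate = 1187.7 lb/h.
water reaching the mixer = 820.64 (from concentrate) + 2340×0.685 = 2423.5 lb/h.
Product flow = 1187.7 + 2340 = 3527.7 lb/h; water fraction = 0.6870.

0.6870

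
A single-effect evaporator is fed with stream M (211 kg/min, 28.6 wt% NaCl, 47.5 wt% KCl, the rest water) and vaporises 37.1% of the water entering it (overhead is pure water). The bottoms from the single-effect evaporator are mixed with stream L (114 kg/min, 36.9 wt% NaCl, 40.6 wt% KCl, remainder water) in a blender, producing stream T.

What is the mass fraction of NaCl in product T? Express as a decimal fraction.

0.334

Vapour removed = 0.371×0.239×211 = 18.709 kg/min; concentrate = 192.29 kg/min.
NaCl reaching the mixer = 60.346 (from concentrate) + 114×0.369 = 102.41 kg/min.
Product flow = 192.29 + 114 = 306.29 kg/min; NaCl fraction = 0.334.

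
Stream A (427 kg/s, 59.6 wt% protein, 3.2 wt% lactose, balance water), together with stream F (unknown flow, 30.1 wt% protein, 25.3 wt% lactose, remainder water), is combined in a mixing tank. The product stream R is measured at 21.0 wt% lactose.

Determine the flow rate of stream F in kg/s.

Let F be the unknown flow. Total out = 427 + F.
lactose balance: 13.664 + 0.253·F = 0.210·(427 + F)
(0.253 − 0.210)·F = 0.210×427 − 13.664 = 76.006
F = 76.006 / 0.043 = 1767.6 kg/s

1768 kg/s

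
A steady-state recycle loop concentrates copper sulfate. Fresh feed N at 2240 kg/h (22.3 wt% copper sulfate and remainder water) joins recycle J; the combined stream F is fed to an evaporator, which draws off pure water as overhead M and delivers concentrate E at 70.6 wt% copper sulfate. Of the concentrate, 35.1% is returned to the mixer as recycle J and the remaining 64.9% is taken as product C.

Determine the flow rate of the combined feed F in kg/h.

Overall copper sulfate balance (none leaves overhead): copper sulfate in fresh feed = copper sulfate in product, i.e. 2240×0.223 = (1−0.351)·E·0.706.
E = 499.52/(0.706×0.649) = 1090.2 kg/h.
Recycle J = 0.351×1090.2 = 382.66 kg/h.
Combined feed F = 2240 + 382.66 = 2622.7 kg/h.

2623 kg/h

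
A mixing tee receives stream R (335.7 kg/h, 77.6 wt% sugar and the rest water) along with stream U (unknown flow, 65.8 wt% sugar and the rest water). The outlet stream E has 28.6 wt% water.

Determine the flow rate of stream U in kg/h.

Let U be the unknown flow. Total out = 335.7 + U.
water balance: 75.197 + 0.342·U = 0.286·(335.7 + U)
(0.342 − 0.286)·U = 0.286×335.7 − 75.197 = 20.813
U = 20.813 / 0.056 = 371.67 kg/h

371.7 kg/h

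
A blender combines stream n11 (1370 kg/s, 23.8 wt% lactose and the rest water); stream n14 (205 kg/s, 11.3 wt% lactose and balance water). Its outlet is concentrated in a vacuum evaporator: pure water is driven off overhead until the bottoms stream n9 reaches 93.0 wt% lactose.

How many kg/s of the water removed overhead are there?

1199 kg/s

lactose entering = 1370×0.238 + 205×0.113 = 349.23 kg/s.
All lactose reports to n9, so n9 = 349.23/0.930 = 375.51 kg/s.
Total feed = 1575 kg/s; overhead = 1575 − 375.51 = 1199.5 kg/s.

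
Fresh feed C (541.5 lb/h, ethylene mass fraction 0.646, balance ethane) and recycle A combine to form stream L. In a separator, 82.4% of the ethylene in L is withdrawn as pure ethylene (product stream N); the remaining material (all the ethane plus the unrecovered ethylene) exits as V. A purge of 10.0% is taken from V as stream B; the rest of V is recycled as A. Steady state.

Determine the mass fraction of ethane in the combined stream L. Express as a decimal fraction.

0.822

ethane enters only via C and leaves only via the purge: 541.5×0.354 = 0.100×(ethane in V), and the separator passes all ethane, so ethane in L = ethane in V = 1916.9 lb/h.
ethylene in L: m_A = 541.5×0.646 + (1−0.100)·(1−0.824)·m_A, so m_A = 349.81/0.8416 = 415.65 lb/h.
L = 415.65 + 1916.9 = 2332.6 lb/h.
ethane fraction in L = 1916.9/2332.6 = 0.822.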